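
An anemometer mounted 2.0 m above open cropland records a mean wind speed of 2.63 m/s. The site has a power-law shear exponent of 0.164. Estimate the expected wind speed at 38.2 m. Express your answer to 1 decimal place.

Power-law profile: V₂ = V₁ · (z₂/z₁)^α
V₂ = 2.63 × (38.2/2.0)^0.164 = 2.63 × (19.1000)^0.164
    = 2.63 × 1.6221 = 4.2662 m/s

4.3 m/s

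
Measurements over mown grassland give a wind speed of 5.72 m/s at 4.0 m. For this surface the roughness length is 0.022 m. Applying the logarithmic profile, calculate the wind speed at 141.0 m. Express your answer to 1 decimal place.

9.6 m/s

Log law: V(z) ∝ ln(z/z₀), so V₂/V₁ = ln(z₂/z₀) / ln(z₁/z₀).
ln(141.0/0.022) = 8.7655, ln(4.0/0.022) = 5.2030
V₂ = 5.72 × 8.7655/5.2030 = 5.72 × 1.6847 = 9.6364 m/s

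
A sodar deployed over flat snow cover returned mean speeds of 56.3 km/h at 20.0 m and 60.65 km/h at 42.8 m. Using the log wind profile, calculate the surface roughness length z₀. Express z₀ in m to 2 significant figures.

Log law: V(z) ∝ ln(z/z₀). With r = V₁/V₂ = 56.3/60.65 = 0.92828,
r · ln(z₂/z₀) = ln(z₁/z₀) ⇒ ln z₀ = (ln z₁ − r·ln z₂)/(1 − r)
ln z₀ = (2.99573 − 0.92828×3.75654) / 0.07172 = -6.8510
z₀ = exp(-6.8510) = 0.001058 m

z₀ ≈ 0.0011 m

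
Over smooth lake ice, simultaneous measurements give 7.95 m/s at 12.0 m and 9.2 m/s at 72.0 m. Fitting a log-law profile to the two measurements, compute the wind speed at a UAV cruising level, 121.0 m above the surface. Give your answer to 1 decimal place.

Log law: V ∝ ln(z/z₀). From the pair, with r = V₁/V₂ = 0.86413,
ln z₀ = (ln z₁ − r·ln z₂)/(1 − r) = (2.4849 − 0.86413×4.2767)/0.13587 = -8.9107 → z₀ = 0.0001349 m
V₃ = V₁ · ln(z₃/z₀)/ln(z₁/z₀) = 7.95 × 13.7065/11.3956 = 9.5622 m/s

9.6 m/s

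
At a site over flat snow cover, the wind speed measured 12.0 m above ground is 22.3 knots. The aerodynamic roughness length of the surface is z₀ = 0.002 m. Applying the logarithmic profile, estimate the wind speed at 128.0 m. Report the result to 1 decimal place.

28.4 knots

Log law: V(z) ∝ ln(z/z₀), so V₂/V₁ = ln(z₂/z₀) / ln(z₁/z₀).
ln(128.0/0.002) = 11.0666, ln(12.0/0.002) = 8.6995
V₂ = 22.3 × 11.0666/8.6995 = 22.3 × 1.2721 = 28.3678 knots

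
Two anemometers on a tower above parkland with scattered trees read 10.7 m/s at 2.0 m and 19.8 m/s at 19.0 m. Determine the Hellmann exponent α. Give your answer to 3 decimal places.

α ≈ 0.273

Power law: V₂/V₁ = (z₂/z₁)^α ⇒ α = ln(V₂/V₁) / ln(z₂/z₁)
α = ln(19.8/10.7) / ln(19.0/2.0) = ln(1.8505) / ln(9.5000)
  = 0.61544 / 2.25129 = 0.27337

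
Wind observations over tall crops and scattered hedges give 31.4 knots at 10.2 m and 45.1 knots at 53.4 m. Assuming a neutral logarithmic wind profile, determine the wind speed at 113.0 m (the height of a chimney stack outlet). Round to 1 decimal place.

Log law: V ∝ ln(z/z₀). From the pair, with r = V₁/V₂ = 0.69623,
ln z₀ = (ln z₁ − r·ln z₂)/(1 − r) = (2.3224 − 0.69623×3.9778)/0.30377 = -1.4718 → z₀ = 0.2295 m
V₃ = V₁ · ln(z₃/z₀)/ln(z₁/z₀) = 31.4 × 6.1992/3.7942 = 51.3034 knots

51.3 knots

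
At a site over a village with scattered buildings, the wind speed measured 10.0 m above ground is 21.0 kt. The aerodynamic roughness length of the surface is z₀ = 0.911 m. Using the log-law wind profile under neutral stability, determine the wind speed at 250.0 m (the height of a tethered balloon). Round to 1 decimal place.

49.2 kt

Log law: V(z) ∝ ln(z/z₀), so V₂/V₁ = ln(z₂/z₀) / ln(z₁/z₀).
ln(250.0/0.911) = 5.6147, ln(10.0/0.911) = 2.3958
V₂ = 21.0 × 5.6147/2.3958 = 21.0 × 2.3436 = 49.2146 kt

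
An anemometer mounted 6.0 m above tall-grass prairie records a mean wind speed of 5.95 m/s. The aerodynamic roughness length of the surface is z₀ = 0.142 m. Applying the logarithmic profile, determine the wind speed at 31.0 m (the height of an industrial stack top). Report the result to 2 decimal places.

8.56 m/s

Log law: V(z) ∝ ln(z/z₀), so V₂/V₁ = ln(z₂/z₀) / ln(z₁/z₀).
ln(31.0/0.142) = 5.3859, ln(6.0/0.142) = 3.7437
V₂ = 5.95 × 5.3859/3.7437 = 5.95 × 1.4387 = 8.5601 m/s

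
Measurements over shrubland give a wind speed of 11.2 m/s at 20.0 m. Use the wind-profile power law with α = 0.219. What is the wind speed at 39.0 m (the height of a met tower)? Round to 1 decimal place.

13.0 m/s

Power-law profile: V₂ = V₁ · (z₂/z₁)^α
V₂ = 11.2 × (39.0/20.0)^0.219 = 11.2 × (1.9500)^0.219
    = 11.2 × 1.1575 = 12.9639 m/s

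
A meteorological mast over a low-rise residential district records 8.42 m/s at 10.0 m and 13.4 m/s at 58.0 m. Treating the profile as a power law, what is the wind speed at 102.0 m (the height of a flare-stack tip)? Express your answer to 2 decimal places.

First find α: α = ln(V₂/V₁)/ln(z₂/z₁) = ln(13.4/8.42)/ln(58.0/10.0) = 0.46464/1.75786 = 0.2643
Extrapolate from 58.0 m to 102.0 m: V₃ = 13.4 × (102.0/58.0)^0.2643 = 13.4 × 1.1609 = 15.5564 m/s

15.56 m/s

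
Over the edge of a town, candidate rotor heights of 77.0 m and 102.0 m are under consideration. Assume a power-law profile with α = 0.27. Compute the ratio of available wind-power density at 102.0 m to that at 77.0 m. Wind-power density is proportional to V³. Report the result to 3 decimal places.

Speed ratio: V_B/V_A = (z_B/z_A)^α = (102.0/77.0)^0.27 = (1.3247)^0.27 = 1.07887
Power-density ratio: P_B/P_A = (V_B/V_A)³ = (1.07887)³ = 1.25577

1.256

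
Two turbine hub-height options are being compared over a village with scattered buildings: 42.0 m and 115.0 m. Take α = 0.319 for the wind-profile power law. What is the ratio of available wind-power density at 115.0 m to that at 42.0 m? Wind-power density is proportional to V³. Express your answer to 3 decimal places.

Speed ratio: V_B/V_A = (z_B/z_A)^α = (115.0/42.0)^0.319 = (2.7381)^0.319 = 1.37894
Power-density ratio: P_B/P_A = (V_B/V_A)³ = (1.37894)³ = 2.62203

2.622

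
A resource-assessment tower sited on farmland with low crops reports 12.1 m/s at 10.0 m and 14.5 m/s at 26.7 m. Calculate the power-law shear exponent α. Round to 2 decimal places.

Power law: V₂/V₁ = (z₂/z₁)^α ⇒ α = ln(V₂/V₁) / ln(z₂/z₁)
α = ln(14.5/12.1) / ln(26.7/10.0) = ln(1.1983) / ln(2.6700)
  = 0.18094 / 0.98208 = 0.18425

α ≈ 0.18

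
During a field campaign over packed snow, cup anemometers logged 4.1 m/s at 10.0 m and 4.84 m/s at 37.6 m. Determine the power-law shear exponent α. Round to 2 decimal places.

α ≈ 0.13

Power law: V₂/V₁ = (z₂/z₁)^α ⇒ α = ln(V₂/V₁) / ln(z₂/z₁)
α = ln(4.84/4.1) / ln(37.6/10.0) = ln(1.1805) / ln(3.7600)
  = 0.16593 / 1.32442 = 0.12528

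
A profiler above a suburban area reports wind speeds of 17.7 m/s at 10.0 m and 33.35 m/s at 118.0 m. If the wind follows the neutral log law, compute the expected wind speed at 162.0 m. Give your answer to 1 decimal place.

Log law: V ∝ ln(z/z₀). From the pair, with r = V₁/V₂ = 0.53073,
ln z₀ = (ln z₁ − r·ln z₂)/(1 − r) = (2.3026 − 0.53073×4.7707)/0.46927 = -0.4888 → z₀ = 0.6134 m
V₃ = V₁ · ln(z₃/z₀)/ln(z₁/z₀) = 17.7 × 5.5764/2.7914 = 35.3595 m/s

35.4 m/s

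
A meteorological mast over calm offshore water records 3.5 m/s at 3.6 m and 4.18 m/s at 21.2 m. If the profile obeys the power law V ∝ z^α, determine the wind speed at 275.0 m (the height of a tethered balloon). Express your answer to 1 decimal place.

5.4 m/s

First find α: α = ln(V₂/V₁)/ln(z₂/z₁) = ln(4.18/3.5)/ln(21.2/3.6) = 0.17755/1.77307 = 0.1001
Extrapolate from 21.2 m to 275.0 m: V₃ = 4.18 × (275.0/21.2)^0.1001 = 4.18 × 1.2926 = 5.4029 m/s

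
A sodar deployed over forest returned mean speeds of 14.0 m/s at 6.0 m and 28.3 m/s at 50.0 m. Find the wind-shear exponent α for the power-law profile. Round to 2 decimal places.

α ≈ 0.33

Power law: V₂/V₁ = (z₂/z₁)^α ⇒ α = ln(V₂/V₁) / ln(z₂/z₁)
α = ln(28.3/14.0) / ln(50.0/6.0) = ln(2.0214) / ln(8.3333)
  = 0.70380 / 2.12026 = 0.33194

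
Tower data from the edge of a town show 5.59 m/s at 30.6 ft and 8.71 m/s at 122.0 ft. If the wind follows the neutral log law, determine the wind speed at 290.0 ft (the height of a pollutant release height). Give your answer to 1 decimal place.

Log law: V ∝ ln(z/z₀). From the pair, with r = V₁/V₂ = 0.64179,
ln z₀ = (ln z₁ − r·ln z₂)/(1 − r) = (3.4210 − 0.64179×4.8040)/0.35821 = 0.9431 → z₀ = 2.568 ft
V₃ = V₁ · ln(z₃/z₀)/ln(z₁/z₀) = 5.59 × 4.7268/2.4779 = 10.6633 m/s

10.7 m/s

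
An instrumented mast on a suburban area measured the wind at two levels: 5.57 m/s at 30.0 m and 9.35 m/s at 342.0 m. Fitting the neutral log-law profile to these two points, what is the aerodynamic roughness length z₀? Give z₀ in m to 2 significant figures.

Log law: V(z) ∝ ln(z/z₀). With r = V₁/V₂ = 5.57/9.35 = 0.59572,
r · ln(z₂/z₀) = ln(z₁/z₀) ⇒ ln z₀ = (ln z₁ − r·ln z₂)/(1 − r)
ln z₀ = (3.40120 − 0.59572×5.83481) / 0.40428 = -0.1848
z₀ = exp(-0.1848) = 0.8312 m

z₀ ≈ 0.83 m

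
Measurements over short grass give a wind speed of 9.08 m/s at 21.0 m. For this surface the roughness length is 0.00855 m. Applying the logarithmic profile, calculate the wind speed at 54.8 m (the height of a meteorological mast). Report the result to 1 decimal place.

Log law: V(z) ∝ ln(z/z₀), so V₂/V₁ = ln(z₂/z₀) / ln(z₁/z₀).
ln(54.8/0.00855) = 8.7655, ln(21.0/0.00855) = 7.8063
V₂ = 9.08 × 8.7655/7.8063 = 9.08 × 1.1229 = 10.1957 m/s

10.2 m/s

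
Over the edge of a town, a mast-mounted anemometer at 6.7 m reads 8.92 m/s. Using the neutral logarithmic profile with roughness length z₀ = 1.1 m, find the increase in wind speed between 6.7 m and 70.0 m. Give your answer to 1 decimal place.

11.6 m/s

Log law: V₂ = V₁ · ln(z₂/z₀)/ln(z₁/z₀) = 8.92 × 4.1532/1.8068 = 20.5039 m/s
ΔV = 20.5039 − 8.92 = 11.5839 m/s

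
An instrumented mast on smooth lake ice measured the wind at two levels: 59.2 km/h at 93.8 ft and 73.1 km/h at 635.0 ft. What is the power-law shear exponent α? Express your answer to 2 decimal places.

α ≈ 0.11

Power law: V₂/V₁ = (z₂/z₁)^α ⇒ α = ln(V₂/V₁) / ln(z₂/z₁)
α = ln(73.1/59.2) / ln(635.0/93.8) = ln(1.2348) / ln(6.7697)
  = 0.21091 / 1.91246 = 0.11028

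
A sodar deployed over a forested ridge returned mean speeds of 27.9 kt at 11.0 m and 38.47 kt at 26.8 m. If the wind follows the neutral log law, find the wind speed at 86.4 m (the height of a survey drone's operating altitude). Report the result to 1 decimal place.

52.4 kt

Log law: V ∝ ln(z/z₀). From the pair, with r = V₁/V₂ = 0.72524,
ln z₀ = (ln z₁ − r·ln z₂)/(1 − r) = (2.3979 − 0.72524×3.2884)/0.27476 = 0.0474 → z₀ = 1.049 m
V₃ = V₁ · ln(z₃/z₀)/ln(z₁/z₀) = 27.9 × 4.4116/2.3505 = 52.3644 kt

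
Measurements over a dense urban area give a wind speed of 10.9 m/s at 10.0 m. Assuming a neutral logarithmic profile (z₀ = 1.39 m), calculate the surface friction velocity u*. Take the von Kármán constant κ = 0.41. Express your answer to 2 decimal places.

Log law: V(z) = (u*/κ) · ln(z/z₀) ⇒ u* = κ · V / ln(z/z₀)
u* = 0.41 × 10.9 / ln(10.0/1.39) = 0.41 × 10.9 / 1.9733
   = 4.4690 / 1.9733 = 2.2648 m/s

u* ≈ 2.26 m/s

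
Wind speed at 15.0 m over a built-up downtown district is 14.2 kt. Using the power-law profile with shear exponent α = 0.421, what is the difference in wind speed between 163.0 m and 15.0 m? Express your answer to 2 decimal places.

Power law: V₂ = V₁ · (z₂/z₁)^α = 14.2 × (10.8667)^0.421 = 38.7690 kt
ΔV = 38.7690 − 14.2 = 24.5690 kt

24.57 kt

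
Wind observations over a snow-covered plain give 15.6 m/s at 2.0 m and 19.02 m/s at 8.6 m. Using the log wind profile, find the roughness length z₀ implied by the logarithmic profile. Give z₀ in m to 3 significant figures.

Log law: V(z) ∝ ln(z/z₀). With r = V₁/V₂ = 15.6/19.02 = 0.82019,
r · ln(z₂/z₀) = ln(z₁/z₀) ⇒ ln z₀ = (ln z₁ − r·ln z₂)/(1 − r)
ln z₀ = (0.69315 − 0.82019×2.15176) / 0.17981 = -5.9602
z₀ = exp(-5.9602) = 0.002579 m

z₀ ≈ 0.00258 m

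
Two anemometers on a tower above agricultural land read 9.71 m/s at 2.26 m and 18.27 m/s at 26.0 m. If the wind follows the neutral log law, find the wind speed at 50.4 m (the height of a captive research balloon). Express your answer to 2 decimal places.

20.59 m/s

Log law: V ∝ ln(z/z₀). From the pair, with r = V₁/V₂ = 0.53147,
ln z₀ = (ln z₁ − r·ln z₂)/(1 − r) = (0.8154 − 0.53147×3.2581)/0.46853 = -1.9555 → z₀ = 0.1415 m
V₃ = V₁ · ln(z₃/z₀)/ln(z₁/z₀) = 9.71 × 5.8755/2.7709 = 20.5895 m/s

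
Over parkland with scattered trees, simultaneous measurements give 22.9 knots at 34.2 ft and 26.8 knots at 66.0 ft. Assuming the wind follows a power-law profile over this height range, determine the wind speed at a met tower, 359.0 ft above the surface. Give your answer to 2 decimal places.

40.19 knots

First find α: α = ln(V₂/V₁)/ln(z₂/z₁) = ln(26.8/22.9)/ln(66.0/34.2) = 0.15726/0.65743 = 0.2392
Extrapolate from 66.0 ft to 359.0 ft: V₃ = 26.8 × (359.0/66.0)^0.2392 = 26.8 × 1.4995 = 40.1872 knots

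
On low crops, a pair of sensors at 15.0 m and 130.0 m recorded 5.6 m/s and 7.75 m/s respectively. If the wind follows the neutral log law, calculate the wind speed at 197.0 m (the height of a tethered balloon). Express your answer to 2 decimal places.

Log law: V ∝ ln(z/z₀). From the pair, with r = V₁/V₂ = 0.72258,
ln z₀ = (ln z₁ − r·ln z₂)/(1 − r) = (2.7081 − 0.72258×4.8675)/0.27742 = -2.9167 → z₀ = 0.05411 m
V₃ = V₁ · ln(z₃/z₀)/ln(z₁/z₀) = 5.6 × 8.1999/5.6247 = 8.1638 m/s

8.16 m/s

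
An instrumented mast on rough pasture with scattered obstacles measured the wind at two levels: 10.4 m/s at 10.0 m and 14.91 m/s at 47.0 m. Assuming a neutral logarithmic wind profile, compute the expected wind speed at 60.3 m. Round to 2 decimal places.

Log law: V ∝ ln(z/z₀). From the pair, with r = V₁/V₂ = 0.69752,
ln z₀ = (ln z₁ − r·ln z₂)/(1 − r) = (2.3026 − 0.69752×3.8501)/0.30248 = -1.2661 → z₀ = 0.2819 m
V₃ = V₁ · ln(z₃/z₀)/ln(z₁/z₀) = 10.4 × 5.3654/3.5687 = 15.6362 m/s

15.64 m/s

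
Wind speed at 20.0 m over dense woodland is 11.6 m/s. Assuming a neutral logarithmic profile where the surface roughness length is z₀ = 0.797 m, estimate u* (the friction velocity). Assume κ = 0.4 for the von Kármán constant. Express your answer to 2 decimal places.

u* ≈ 1.44 m/s

Log law: V(z) = (u*/κ) · ln(z/z₀) ⇒ u* = κ · V / ln(z/z₀)
u* = 0.4 × 11.6 / ln(20.0/0.797) = 0.4 × 11.6 / 3.2226
   = 4.6400 / 3.2226 = 1.4398 m/s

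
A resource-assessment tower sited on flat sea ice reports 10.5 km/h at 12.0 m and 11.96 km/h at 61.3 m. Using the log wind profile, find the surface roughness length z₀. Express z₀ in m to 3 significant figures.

Log law: V(z) ∝ ln(z/z₀). With r = V₁/V₂ = 10.5/11.96 = 0.87793,
r · ln(z₂/z₀) = ln(z₁/z₀) ⇒ ln z₀ = (ln z₁ − r·ln z₂)/(1 − r)
ln z₀ = (2.48491 − 0.87793×4.11578) / 0.12207 = -9.2440
z₀ = exp(-9.2440) = 0.00009669 m

z₀ ≈ 0.0000967 m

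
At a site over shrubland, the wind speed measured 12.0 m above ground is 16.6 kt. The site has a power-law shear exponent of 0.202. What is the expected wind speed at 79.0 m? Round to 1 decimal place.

24.3 kt

Power-law profile: V₂ = V₁ · (z₂/z₁)^α
V₂ = 16.6 × (79.0/12.0)^0.202 = 16.6 × (6.5833)^0.202
    = 16.6 × 1.4633 = 24.2904 kt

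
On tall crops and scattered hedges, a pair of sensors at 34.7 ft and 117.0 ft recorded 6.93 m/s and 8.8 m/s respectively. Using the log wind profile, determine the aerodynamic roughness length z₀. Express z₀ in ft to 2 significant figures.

z₀ ≈ 0.38 ft

Log law: V(z) ∝ ln(z/z₀). With r = V₁/V₂ = 6.93/8.8 = 0.78750,
r · ln(z₂/z₀) = ln(z₁/z₀) ⇒ ln z₀ = (ln z₁ − r·ln z₂)/(1 − r)
ln z₀ = (3.54674 − 0.78750×4.76217) / 0.21250 = -0.9575
z₀ = exp(-0.9575) = 0.3838 ft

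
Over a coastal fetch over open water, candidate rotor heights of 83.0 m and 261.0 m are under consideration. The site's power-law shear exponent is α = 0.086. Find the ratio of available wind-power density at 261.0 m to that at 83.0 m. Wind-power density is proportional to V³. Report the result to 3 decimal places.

Speed ratio: V_B/V_A = (z_B/z_A)^α = (261.0/83.0)^0.086 = (3.1446)^0.086 = 1.10355
Power-density ratio: P_B/P_A = (V_B/V_A)³ = (1.10355)³ = 1.34391

1.344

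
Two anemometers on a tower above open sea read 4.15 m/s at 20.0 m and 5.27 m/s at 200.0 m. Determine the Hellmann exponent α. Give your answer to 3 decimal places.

Power law: V₂/V₁ = (z₂/z₁)^α ⇒ α = ln(V₂/V₁) / ln(z₂/z₁)
α = ln(5.27/4.15) / ln(200.0/20.0) = ln(1.2699) / ln(10.0000)
  = 0.23892 / 2.30259 = 0.10376

α ≈ 0.104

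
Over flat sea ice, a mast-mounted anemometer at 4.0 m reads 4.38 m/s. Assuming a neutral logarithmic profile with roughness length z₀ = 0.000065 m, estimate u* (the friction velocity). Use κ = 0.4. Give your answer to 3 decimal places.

u* ≈ 0.159 m/s

Log law: V(z) = (u*/κ) · ln(z/z₀) ⇒ u* = κ · V / ln(z/z₀)
u* = 0.4 × 4.38 / ln(4.0/0.000065) = 0.4 × 4.38 / 11.0274
   = 1.7520 / 11.0274 = 0.1589 m/s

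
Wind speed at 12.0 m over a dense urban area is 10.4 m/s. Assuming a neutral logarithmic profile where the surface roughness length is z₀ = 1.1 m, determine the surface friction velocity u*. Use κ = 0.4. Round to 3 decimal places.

u* ≈ 1.741 m/s

Log law: V(z) = (u*/κ) · ln(z/z₀) ⇒ u* = κ · V / ln(z/z₀)
u* = 0.4 × 10.4 / ln(12.0/1.1) = 0.4 × 10.4 / 2.3896
   = 4.1600 / 2.3896 = 1.7409 m/s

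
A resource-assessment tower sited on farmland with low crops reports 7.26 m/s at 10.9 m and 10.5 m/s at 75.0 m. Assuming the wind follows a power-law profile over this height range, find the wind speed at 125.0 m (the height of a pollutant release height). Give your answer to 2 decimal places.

11.58 m/s

First find α: α = ln(V₂/V₁)/ln(z₂/z₁) = ln(10.5/7.26)/ln(75.0/10.9) = 0.36900/1.92873 = 0.1913
Extrapolate from 75.0 m to 125.0 m: V₃ = 10.5 × (125.0/75.0)^0.1913 = 10.5 × 1.1027 = 11.5780 m/s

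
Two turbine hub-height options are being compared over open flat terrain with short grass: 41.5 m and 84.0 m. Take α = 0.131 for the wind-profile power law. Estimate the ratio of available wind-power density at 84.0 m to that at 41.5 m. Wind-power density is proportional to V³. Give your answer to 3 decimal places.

Speed ratio: V_B/V_A = (z_B/z_A)^α = (84.0/41.5)^0.131 = (2.0241)^0.131 = 1.09677
Power-density ratio: P_B/P_A = (V_B/V_A)³ = (1.09677)³ = 1.31932

1.319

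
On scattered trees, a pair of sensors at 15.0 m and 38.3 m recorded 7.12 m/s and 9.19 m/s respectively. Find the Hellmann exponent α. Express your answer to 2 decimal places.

α ≈ 0.27

Power law: V₂/V₁ = (z₂/z₁)^α ⇒ α = ln(V₂/V₁) / ln(z₂/z₁)
α = ln(9.19/7.12) / ln(38.3/15.0) = ln(1.2907) / ln(2.5533)
  = 0.25521 / 0.93740 = 0.27225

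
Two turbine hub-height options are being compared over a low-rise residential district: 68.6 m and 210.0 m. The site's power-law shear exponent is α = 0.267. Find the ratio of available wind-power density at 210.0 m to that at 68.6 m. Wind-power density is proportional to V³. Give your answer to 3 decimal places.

2.450

Speed ratio: V_B/V_A = (z_B/z_A)^α = (210.0/68.6)^0.267 = (3.0612)^0.267 = 1.34814
Power-density ratio: P_B/P_A = (V_B/V_A)³ = (1.34814)³ = 2.45020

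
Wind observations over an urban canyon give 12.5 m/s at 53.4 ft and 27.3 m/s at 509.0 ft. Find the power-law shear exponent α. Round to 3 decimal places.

Power law: V₂/V₁ = (z₂/z₁)^α ⇒ α = ln(V₂/V₁) / ln(z₂/z₁)
α = ln(27.3/12.5) / ln(509.0/53.4) = ln(2.1840) / ln(9.5318)
  = 0.78116 / 2.25464 = 0.34647

α ≈ 0.346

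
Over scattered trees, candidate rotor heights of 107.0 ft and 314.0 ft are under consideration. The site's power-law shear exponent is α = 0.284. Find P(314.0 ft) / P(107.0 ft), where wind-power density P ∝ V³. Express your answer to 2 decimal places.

Speed ratio: V_B/V_A = (z_B/z_A)^α = (314.0/107.0)^0.284 = (2.9346)^0.284 = 1.35764
Power-density ratio: P_B/P_A = (V_B/V_A)³ = (1.35764)³ = 2.50236

2.50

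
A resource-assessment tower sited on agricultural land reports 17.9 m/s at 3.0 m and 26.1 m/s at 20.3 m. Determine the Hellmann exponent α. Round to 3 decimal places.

α ≈ 0.197

Power law: V₂/V₁ = (z₂/z₁)^α ⇒ α = ln(V₂/V₁) / ln(z₂/z₁)
α = ln(26.1/17.9) / ln(20.3/3.0) = ln(1.4581) / ln(6.7667)
  = 0.37713 / 1.91201 = 0.19725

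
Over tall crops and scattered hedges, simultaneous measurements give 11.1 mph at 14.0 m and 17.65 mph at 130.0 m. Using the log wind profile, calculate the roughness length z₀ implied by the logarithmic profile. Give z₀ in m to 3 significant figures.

z₀ ≈ 0.321 m

Log law: V(z) ∝ ln(z/z₀). With r = V₁/V₂ = 11.1/17.65 = 0.62890,
r · ln(z₂/z₀) = ln(z₁/z₀) ⇒ ln z₀ = (ln z₁ − r·ln z₂)/(1 − r)
ln z₀ = (2.63906 − 0.62890×4.86753) / 0.37110 = -1.1374
z₀ = exp(-1.1374) = 0.3206 m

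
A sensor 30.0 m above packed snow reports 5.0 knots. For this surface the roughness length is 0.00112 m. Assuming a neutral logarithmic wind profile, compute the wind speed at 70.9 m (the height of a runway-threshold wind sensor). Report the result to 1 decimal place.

5.4 knots

Log law: V(z) ∝ ln(z/z₀), so V₂/V₁ = ln(z₂/z₀) / ln(z₁/z₀).
ln(70.9/0.00112) = 11.0557, ln(30.0/0.00112) = 10.1956
V₂ = 5.0 × 11.0557/10.1956 = 5.0 × 1.0844 = 5.4218 knots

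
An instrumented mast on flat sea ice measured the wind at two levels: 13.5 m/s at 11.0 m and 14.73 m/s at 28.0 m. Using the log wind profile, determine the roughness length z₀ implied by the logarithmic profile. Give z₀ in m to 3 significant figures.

Log law: V(z) ∝ ln(z/z₀). With r = V₁/V₂ = 13.5/14.73 = 0.91650,
r · ln(z₂/z₀) = ln(z₁/z₀) ⇒ ln z₀ = (ln z₁ − r·ln z₂)/(1 − r)
ln z₀ = (2.39790 − 0.91650×3.33220) / 0.08350 = -7.8567
z₀ = exp(-7.8567) = 0.0003871 m

z₀ ≈ 0.000387 m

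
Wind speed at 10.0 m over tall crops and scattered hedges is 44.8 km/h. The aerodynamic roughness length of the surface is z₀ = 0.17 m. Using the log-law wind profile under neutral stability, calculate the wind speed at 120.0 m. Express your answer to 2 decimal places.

Log law: V(z) ∝ ln(z/z₀), so V₂/V₁ = ln(z₂/z₀) / ln(z₁/z₀).
ln(120.0/0.17) = 6.5594, ln(10.0/0.17) = 4.0745
V₂ = 44.8 × 6.5594/4.0745 = 44.8 × 1.6099 = 72.1218 km/h

72.12 km/h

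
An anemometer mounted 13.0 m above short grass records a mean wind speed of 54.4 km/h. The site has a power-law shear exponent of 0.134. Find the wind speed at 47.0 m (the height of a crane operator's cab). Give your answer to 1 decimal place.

Power-law profile: V₂ = V₁ · (z₂/z₁)^α
V₂ = 54.4 × (47.0/13.0)^0.134 = 54.4 × (3.6154)^0.134
    = 54.4 × 1.1879 = 64.6237 km/h

64.6 km/h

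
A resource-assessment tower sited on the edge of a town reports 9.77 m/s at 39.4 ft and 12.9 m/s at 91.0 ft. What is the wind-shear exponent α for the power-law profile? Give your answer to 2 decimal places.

α ≈ 0.33

Power law: V₂/V₁ = (z₂/z₁)^α ⇒ α = ln(V₂/V₁) / ln(z₂/z₁)
α = ln(12.9/9.77) / ln(91.0/39.4) = ln(1.3204) / ln(2.3096)
  = 0.27791 / 0.83709 = 0.33199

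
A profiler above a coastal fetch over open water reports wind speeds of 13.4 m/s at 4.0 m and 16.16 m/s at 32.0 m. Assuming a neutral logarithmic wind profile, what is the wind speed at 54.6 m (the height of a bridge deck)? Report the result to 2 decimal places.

16.87 m/s

Log law: V ∝ ln(z/z₀). From the pair, with r = V₁/V₂ = 0.82921,
ln z₀ = (ln z₁ − r·ln z₂)/(1 − r) = (1.3863 − 0.82921×3.4657)/0.17079 = -8.7095 → z₀ = 0.0001650 m
V₃ = V₁ · ln(z₃/z₀)/ln(z₁/z₀) = 13.4 × 12.7096/10.0958 = 16.8692 m/s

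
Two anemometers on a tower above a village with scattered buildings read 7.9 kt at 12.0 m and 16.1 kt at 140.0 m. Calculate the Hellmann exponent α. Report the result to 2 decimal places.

Power law: V₂/V₁ = (z₂/z₁)^α ⇒ α = ln(V₂/V₁) / ln(z₂/z₁)
α = ln(16.1/7.9) / ln(140.0/12.0) = ln(2.0380) / ln(11.6667)
  = 0.71196 / 2.45674 = 0.28980

α ≈ 0.29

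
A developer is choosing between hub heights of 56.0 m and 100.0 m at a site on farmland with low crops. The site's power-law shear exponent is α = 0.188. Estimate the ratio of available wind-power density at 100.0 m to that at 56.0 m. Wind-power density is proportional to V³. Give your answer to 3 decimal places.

Speed ratio: V_B/V_A = (z_B/z_A)^α = (100.0/56.0)^0.188 = (1.7857)^0.188 = 1.11517
Power-density ratio: P_B/P_A = (V_B/V_A)³ = (1.11517)³ = 1.38683

1.387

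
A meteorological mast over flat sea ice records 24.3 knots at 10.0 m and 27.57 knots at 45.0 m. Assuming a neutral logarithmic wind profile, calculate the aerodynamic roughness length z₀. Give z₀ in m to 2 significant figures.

Log law: V(z) ∝ ln(z/z₀). With r = V₁/V₂ = 24.3/27.57 = 0.88139,
r · ln(z₂/z₀) = ln(z₁/z₀) ⇒ ln z₀ = (ln z₁ − r·ln z₂)/(1 − r)
ln z₀ = (2.30259 − 0.88139×3.80666) / 0.11861 = -8.8745
z₀ = exp(-8.8745) = 0.0001399 m

z₀ ≈ 0.00014 m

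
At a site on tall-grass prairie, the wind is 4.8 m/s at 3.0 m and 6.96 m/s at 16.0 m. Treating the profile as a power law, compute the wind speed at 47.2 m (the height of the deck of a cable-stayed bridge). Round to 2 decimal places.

8.85 m/s

First find α: α = ln(V₂/V₁)/ln(z₂/z₁) = ln(6.96/4.8)/ln(16.0/3.0) = 0.37156/1.67398 = 0.2220
Extrapolate from 16.0 m to 47.2 m: V₃ = 6.96 × (47.2/16.0)^0.2220 = 6.96 × 1.2714 = 8.8490 m/s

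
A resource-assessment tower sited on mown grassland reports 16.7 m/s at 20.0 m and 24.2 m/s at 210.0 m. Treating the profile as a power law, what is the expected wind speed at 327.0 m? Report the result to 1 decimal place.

First find α: α = ln(V₂/V₁)/ln(z₂/z₁) = ln(24.2/16.7)/ln(210.0/20.0) = 0.37094/2.35138 = 0.1578
Extrapolate from 210.0 m to 327.0 m: V₃ = 24.2 × (327.0/210.0)^0.1578 = 24.2 × 1.0724 = 25.9511 m/s

26.0 m/s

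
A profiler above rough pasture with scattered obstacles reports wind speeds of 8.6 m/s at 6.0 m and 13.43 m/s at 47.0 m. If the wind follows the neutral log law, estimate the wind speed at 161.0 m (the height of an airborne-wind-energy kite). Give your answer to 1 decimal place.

Log law: V ∝ ln(z/z₀). From the pair, with r = V₁/V₂ = 0.64036,
ln z₀ = (ln z₁ − r·ln z₂)/(1 − r) = (1.7918 − 0.64036×3.8501)/0.35964 = -1.8733 → z₀ = 0.1536 m
V₃ = V₁ · ln(z₃/z₀)/ln(z₁/z₀) = 8.6 × 6.9547/3.6650 = 16.3191 m/s

16.3 m/s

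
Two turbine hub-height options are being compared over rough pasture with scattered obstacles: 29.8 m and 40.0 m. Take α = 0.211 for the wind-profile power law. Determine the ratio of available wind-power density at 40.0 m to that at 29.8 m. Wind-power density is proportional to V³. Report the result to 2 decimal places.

Speed ratio: V_B/V_A = (z_B/z_A)^α = (40.0/29.8)^0.211 = (1.3423)^0.211 = 1.06408
Power-density ratio: P_B/P_A = (V_B/V_A)³ = (1.06408)³ = 1.20483

1.20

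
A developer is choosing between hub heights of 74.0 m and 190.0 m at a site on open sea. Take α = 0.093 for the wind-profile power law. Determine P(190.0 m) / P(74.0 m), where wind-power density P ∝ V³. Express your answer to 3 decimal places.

Speed ratio: V_B/V_A = (z_B/z_A)^α = (190.0/74.0)^0.093 = (2.5676)^0.093 = 1.09166
Power-density ratio: P_B/P_A = (V_B/V_A)³ = (1.09166)³ = 1.30094

1.301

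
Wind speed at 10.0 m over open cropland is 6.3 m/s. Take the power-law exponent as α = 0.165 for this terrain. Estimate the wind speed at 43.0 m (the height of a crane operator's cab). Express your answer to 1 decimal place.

8.0 m/s

Power-law profile: V₂ = V₁ · (z₂/z₁)^α
V₂ = 6.3 × (43.0/10.0)^0.165 = 6.3 × (4.3000)^0.165
    = 6.3 × 1.2721 = 8.0142 m/s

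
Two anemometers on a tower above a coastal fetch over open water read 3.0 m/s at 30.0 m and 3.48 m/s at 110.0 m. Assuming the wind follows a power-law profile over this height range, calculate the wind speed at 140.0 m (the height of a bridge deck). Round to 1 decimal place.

3.6 m/s

First find α: α = ln(V₂/V₁)/ln(z₂/z₁) = ln(3.48/3.0)/ln(110.0/30.0) = 0.14842/1.29928 = 0.1142
Extrapolate from 110.0 m to 140.0 m: V₃ = 3.48 × (140.0/110.0)^0.1142 = 3.48 × 1.0279 = 3.5772 m/s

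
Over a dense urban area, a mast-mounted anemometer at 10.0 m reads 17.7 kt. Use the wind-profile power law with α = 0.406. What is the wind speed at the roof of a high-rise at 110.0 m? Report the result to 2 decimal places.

Power-law profile: V₂ = V₁ · (z₂/z₁)^α
V₂ = 17.7 × (110.0/10.0)^0.406 = 17.7 × (11.0000)^0.406
    = 17.7 × 2.6473 = 46.8575 kt

46.86 kt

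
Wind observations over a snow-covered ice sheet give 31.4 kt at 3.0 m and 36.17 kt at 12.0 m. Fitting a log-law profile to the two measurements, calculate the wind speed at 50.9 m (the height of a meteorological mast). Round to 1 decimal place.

Log law: V ∝ ln(z/z₀). From the pair, with r = V₁/V₂ = 0.86812,
ln z₀ = (ln z₁ − r·ln z₂)/(1 − r) = (1.0986 − 0.86812×2.4849)/0.13188 = -8.0271 → z₀ = 0.0003265 m
V₃ = V₁ · ln(z₃/z₀)/ln(z₁/z₀) = 31.4 × 11.9570/9.1257 = 41.1418 kt

41.1 kt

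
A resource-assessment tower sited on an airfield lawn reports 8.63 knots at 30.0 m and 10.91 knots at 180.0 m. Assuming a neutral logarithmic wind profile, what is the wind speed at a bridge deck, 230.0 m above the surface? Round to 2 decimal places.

11.22 knots

Log law: V ∝ ln(z/z₀). From the pair, with r = V₁/V₂ = 0.79102,
ln z₀ = (ln z₁ − r·ln z₂)/(1 − r) = (3.4012 − 0.79102×5.1930)/0.20898 = -3.3808 → z₀ = 0.03402 m
V₃ = V₁ · ln(z₃/z₀)/ln(z₁/z₀) = 8.63 × 8.8188/6.7820 = 11.2219 knots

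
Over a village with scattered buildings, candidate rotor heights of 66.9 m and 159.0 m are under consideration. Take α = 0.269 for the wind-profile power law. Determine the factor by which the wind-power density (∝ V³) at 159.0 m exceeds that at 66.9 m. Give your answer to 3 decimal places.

Speed ratio: V_B/V_A = (z_B/z_A)^α = (159.0/66.9)^0.269 = (2.3767)^0.269 = 1.26222
Power-density ratio: P_B/P_A = (V_B/V_A)³ = (1.26222)³ = 2.01098

2.011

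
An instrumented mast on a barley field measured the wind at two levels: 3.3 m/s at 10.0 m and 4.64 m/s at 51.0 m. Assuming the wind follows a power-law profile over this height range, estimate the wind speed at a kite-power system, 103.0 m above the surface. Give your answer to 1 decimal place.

5.4 m/s

First find α: α = ln(V₂/V₁)/ln(z₂/z₁) = ln(4.64/3.3)/ln(51.0/10.0) = 0.34079/1.62924 = 0.2092
Extrapolate from 51.0 m to 103.0 m: V₃ = 4.64 × (103.0/51.0)^0.2092 = 4.64 × 1.1584 = 5.3749 m/s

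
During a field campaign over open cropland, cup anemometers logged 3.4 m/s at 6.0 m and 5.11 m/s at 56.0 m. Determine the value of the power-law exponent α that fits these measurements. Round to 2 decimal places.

Power law: V₂/V₁ = (z₂/z₁)^α ⇒ α = ln(V₂/V₁) / ln(z₂/z₁)
α = ln(5.11/3.4) / ln(56.0/6.0) = ln(1.5029) / ln(9.3333)
  = 0.40742 / 2.23359 = 0.18241

α ≈ 0.18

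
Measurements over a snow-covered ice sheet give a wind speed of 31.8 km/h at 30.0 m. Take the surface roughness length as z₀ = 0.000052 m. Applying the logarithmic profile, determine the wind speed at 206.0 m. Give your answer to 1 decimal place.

36.4 km/h

Log law: V(z) ∝ ln(z/z₀), so V₂/V₁ = ln(z₂/z₀) / ln(z₁/z₀).
ln(206.0/0.000052) = 15.1921, ln(30.0/0.000052) = 13.2655
V₂ = 31.8 × 15.1921/13.2655 = 31.8 × 1.1452 = 36.4186 km/h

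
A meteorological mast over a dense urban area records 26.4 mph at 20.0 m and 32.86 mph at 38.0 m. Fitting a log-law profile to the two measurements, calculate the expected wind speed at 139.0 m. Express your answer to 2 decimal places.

45.91 mph

Log law: V ∝ ln(z/z₀). From the pair, with r = V₁/V₂ = 0.80341,
ln z₀ = (ln z₁ − r·ln z₂)/(1 − r) = (2.9957 − 0.80341×3.6376)/0.19659 = 0.3727 → z₀ = 1.452 m
V₃ = V₁ · ln(z₃/z₀)/ln(z₁/z₀) = 26.4 × 4.5618/2.6231 = 45.9127 mph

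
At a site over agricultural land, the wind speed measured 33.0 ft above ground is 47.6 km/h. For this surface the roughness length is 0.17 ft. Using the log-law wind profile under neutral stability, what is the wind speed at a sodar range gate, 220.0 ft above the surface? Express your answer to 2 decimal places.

64.74 km/h

Log law: V(z) ∝ ln(z/z₀), so V₂/V₁ = ln(z₂/z₀) / ln(z₁/z₀).
ln(220.0/0.17) = 7.1656, ln(33.0/0.17) = 5.2685
V₂ = 47.6 × 7.1656/5.2685 = 47.6 × 1.3601 = 64.7403 km/h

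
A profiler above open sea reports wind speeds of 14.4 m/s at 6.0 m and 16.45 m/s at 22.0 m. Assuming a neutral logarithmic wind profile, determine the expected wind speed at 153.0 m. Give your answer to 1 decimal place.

19.5 m/s

Log law: V ∝ ln(z/z₀). From the pair, with r = V₁/V₂ = 0.87538,
ln z₀ = (ln z₁ − r·ln z₂)/(1 − r) = (1.7918 − 0.87538×3.0910)/0.12462 = -7.3349 → z₀ = 0.0006524 m
V₃ = V₁ · ln(z₃/z₀)/ln(z₁/z₀) = 14.4 × 12.3653/9.1267 = 19.5100 m/s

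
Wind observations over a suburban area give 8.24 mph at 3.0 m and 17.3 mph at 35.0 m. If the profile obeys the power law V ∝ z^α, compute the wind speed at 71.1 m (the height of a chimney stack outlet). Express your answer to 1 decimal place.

First find α: α = ln(V₂/V₁)/ln(z₂/z₁) = ln(17.3/8.24)/ln(35.0/3.0) = 0.74171/2.45674 = 0.3019
Extrapolate from 35.0 m to 71.1 m: V₃ = 17.3 × (71.1/35.0)^0.3019 = 17.3 × 1.2386 = 21.4276 mph

21.4 mph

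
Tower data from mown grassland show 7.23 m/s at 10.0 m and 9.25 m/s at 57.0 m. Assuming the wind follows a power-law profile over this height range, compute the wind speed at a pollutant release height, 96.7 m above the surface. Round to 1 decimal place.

10.0 m/s

First find α: α = ln(V₂/V₁)/ln(z₂/z₁) = ln(9.25/7.23)/ln(57.0/10.0) = 0.24638/1.74047 = 0.1416
Extrapolate from 57.0 m to 96.7 m: V₃ = 9.25 × (96.7/57.0)^0.1416 = 9.25 × 1.0777 = 9.9687 m/s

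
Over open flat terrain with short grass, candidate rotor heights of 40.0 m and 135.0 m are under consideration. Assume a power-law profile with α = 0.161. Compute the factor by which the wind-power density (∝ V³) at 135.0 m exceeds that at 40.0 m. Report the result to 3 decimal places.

Speed ratio: V_B/V_A = (z_B/z_A)^α = (135.0/40.0)^0.161 = (3.3750)^0.161 = 1.21633
Power-density ratio: P_B/P_A = (V_B/V_A)³ = (1.21633)³ = 1.79952

1.800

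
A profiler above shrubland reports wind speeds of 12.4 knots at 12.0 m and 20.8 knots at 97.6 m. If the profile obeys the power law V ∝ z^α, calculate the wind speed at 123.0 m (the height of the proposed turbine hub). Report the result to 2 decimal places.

First find α: α = ln(V₂/V₁)/ln(z₂/z₁) = ln(20.8/12.4)/ln(97.6/12.0) = 0.51726/2.09597 = 0.2468
Extrapolate from 97.6 m to 123.0 m: V₃ = 20.8 × (123.0/97.6)^0.2468 = 20.8 × 1.0587 = 22.0219 knots

22.02 knots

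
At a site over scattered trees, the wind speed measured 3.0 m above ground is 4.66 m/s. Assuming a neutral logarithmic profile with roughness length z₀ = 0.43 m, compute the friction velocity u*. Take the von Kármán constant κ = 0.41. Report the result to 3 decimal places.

Log law: V(z) = (u*/κ) · ln(z/z₀) ⇒ u* = κ · V / ln(z/z₀)
u* = 0.41 × 4.66 / ln(3.0/0.43) = 0.41 × 4.66 / 1.9426
   = 1.9106 / 1.9426 = 0.9835 m/s

u* ≈ 0.984 m/s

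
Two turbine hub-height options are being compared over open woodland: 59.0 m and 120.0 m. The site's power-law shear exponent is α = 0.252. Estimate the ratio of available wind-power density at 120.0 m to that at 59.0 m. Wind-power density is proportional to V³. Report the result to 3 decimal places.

1.710

Speed ratio: V_B/V_A = (z_B/z_A)^α = (120.0/59.0)^0.252 = (2.0339)^0.252 = 1.19591
Power-density ratio: P_B/P_A = (V_B/V_A)³ = (1.19591)³ = 1.71040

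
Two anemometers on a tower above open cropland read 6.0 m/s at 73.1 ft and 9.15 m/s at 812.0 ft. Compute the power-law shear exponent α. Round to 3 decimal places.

α ≈ 0.175

Power law: V₂/V₁ = (z₂/z₁)^α ⇒ α = ln(V₂/V₁) / ln(z₂/z₁)
α = ln(9.15/6.0) / ln(812.0/73.1) = ln(1.5250) / ln(11.1081)
  = 0.42199 / 2.40767 = 0.17527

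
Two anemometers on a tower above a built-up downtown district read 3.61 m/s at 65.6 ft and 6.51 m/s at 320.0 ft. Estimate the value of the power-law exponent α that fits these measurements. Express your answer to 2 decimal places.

α ≈ 0.37

Power law: V₂/V₁ = (z₂/z₁)^α ⇒ α = ln(V₂/V₁) / ln(z₂/z₁)
α = ln(6.51/3.61) / ln(320.0/65.6) = ln(1.8033) / ln(4.8780)
  = 0.58963 / 1.58475 = 0.37207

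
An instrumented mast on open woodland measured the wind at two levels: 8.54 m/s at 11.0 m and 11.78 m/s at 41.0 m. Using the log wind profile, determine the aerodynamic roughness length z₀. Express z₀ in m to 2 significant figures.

Log law: V(z) ∝ ln(z/z₀). With r = V₁/V₂ = 8.54/11.78 = 0.72496,
r · ln(z₂/z₀) = ln(z₁/z₀) ⇒ ln z₀ = (ln z₁ − r·ln z₂)/(1 − r)
ln z₀ = (2.39790 − 0.72496×3.71357) / 0.27504 = -1.0700
z₀ = exp(-1.0700) = 0.3430 m

z₀ ≈ 0.34 m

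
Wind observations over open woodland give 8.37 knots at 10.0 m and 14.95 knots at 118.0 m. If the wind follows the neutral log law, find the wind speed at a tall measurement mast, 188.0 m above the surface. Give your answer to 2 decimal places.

Log law: V ∝ ln(z/z₀). From the pair, with r = V₁/V₂ = 0.55987,
ln z₀ = (ln z₁ − r·ln z₂)/(1 − r) = (2.3026 − 0.55987×4.7707)/0.44013 = -0.8369 → z₀ = 0.4330 m
V₃ = V₁ · ln(z₃/z₀)/ln(z₁/z₀) = 8.37 × 6.0734/3.1395 = 16.1917 knots

16.19 knots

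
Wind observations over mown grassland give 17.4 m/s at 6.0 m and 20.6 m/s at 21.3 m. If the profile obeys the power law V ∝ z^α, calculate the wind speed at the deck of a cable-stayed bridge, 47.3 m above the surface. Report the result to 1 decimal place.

First find α: α = ln(V₂/V₁)/ln(z₂/z₁) = ln(20.6/17.4)/ln(21.3/6.0) = 0.16882/1.26695 = 0.1333
Extrapolate from 21.3 m to 47.3 m: V₃ = 20.6 × (47.3/21.3)^0.1333 = 20.6 × 1.1122 = 22.9106 m/s

22.9 m/s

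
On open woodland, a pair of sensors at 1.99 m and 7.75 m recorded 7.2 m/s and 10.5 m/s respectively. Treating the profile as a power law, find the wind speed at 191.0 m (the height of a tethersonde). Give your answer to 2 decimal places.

25.55 m/s

First find α: α = ln(V₂/V₁)/ln(z₂/z₁) = ln(10.5/7.2)/ln(7.75/1.99) = 0.37729/1.35956 = 0.2775
Extrapolate from 7.75 m to 191.0 m: V₃ = 10.5 × (191.0/7.75)^0.2775 = 10.5 × 2.4335 = 25.5512 m/s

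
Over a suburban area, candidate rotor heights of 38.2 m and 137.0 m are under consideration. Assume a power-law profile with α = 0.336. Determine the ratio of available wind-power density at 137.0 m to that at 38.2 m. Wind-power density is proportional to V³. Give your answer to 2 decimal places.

Speed ratio: V_B/V_A = (z_B/z_A)^α = (137.0/38.2)^0.336 = (3.5864)^0.336 = 1.53591
Power-density ratio: P_B/P_A = (V_B/V_A)³ = (1.53591)³ = 3.62322

3.62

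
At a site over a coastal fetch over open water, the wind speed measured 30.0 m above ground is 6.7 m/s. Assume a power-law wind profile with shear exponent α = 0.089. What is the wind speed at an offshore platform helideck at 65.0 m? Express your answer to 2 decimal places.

7.18 m/s

Power-law profile: V₂ = V₁ · (z₂/z₁)^α
V₂ = 6.7 × (65.0/30.0)^0.089 = 6.7 × (2.1667)^0.089
    = 6.7 × 1.0712 = 7.1773 m/s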